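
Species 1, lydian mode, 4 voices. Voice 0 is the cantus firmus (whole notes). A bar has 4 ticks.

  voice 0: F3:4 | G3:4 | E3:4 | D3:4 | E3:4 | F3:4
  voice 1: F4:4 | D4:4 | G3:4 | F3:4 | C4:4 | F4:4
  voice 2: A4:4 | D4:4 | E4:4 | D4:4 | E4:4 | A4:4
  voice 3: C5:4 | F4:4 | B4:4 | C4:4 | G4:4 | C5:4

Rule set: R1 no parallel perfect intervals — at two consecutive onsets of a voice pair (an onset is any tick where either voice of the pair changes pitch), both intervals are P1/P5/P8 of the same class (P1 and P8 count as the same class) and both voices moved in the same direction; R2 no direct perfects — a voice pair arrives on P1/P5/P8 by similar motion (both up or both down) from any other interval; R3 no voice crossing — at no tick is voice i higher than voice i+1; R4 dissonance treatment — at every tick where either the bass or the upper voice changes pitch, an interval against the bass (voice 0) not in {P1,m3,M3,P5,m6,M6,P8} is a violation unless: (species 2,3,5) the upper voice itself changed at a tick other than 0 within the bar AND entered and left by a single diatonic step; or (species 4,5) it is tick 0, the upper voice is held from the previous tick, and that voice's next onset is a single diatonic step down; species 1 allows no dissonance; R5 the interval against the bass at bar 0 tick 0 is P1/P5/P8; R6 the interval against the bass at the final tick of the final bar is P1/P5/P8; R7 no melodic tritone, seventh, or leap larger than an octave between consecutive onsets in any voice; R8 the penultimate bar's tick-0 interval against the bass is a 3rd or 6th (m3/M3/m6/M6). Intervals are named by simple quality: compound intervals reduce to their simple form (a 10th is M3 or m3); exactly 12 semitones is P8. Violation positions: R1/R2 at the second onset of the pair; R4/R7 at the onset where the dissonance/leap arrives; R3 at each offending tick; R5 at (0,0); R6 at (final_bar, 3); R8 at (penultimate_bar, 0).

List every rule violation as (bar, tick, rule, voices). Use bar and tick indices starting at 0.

(0, 0, R5, (0, 2))
(1, 0, R2, (1, 2))
(1, 0, R4, (0, 3))
(2, 0, R2, (2, 3))
(2, 0, R7, (3,))
(3, 0, R1, (0, 2))
(3, 0, R2, (1, 3))
(3, 0, R3, (2, 3))
(3, 0, R4, (0, 3))
(3, 0, R7, (3,))
(3, 1, R3, (2, 3))
(3, 2, R3, (2, 3))
(3, 3, R3, (2, 3))
(4, 0, R1, (0, 2))
(4, 0, R1, (1, 3))
(4, 0, R8, (0, 2))
(5, 0, R1, (1, 3))
(5, 0, R2, (0, 1))
(5, 0, R2, (0, 3))
(5, 3, R6, (0, 2))

bar 0: v0=F3 v1=F4 v2=A4 v3=C5 downbeat P5
bar 1: v0=G3 v1=D4 v2=D4 v3=F4 downbeat m7
bar 2: v0=E3 v1=G3 v2=E4 v3=B4 downbeat P5
bar 3: v0=D3 v1=F3 v2=D4 v3=C4 downbeat m7
bar 4: v0=E3 v1=C4 v2=E4 v3=G4 downbeat m3
bar 5: v0=F3 v1=F4 v2=A4 v3=C5 downbeat P5
  -> R5 @ bar 0 tick 0 v(0, 2): opens on M3
  -> R2 @ bar 1 tick 0 v(1, 2): F4/A4 M3 -> D4/D4 P1 similar
  -> R4 @ bar 1 tick 0 v(0, 3): G3/F4 m7 untreated
  -> R2 @ bar 2 tick 0 v(2, 3): D4/F4 m3 -> E4/B4 P5 similar
  -> R7 @ bar 2 tick 0 v(3,): F4->B4 leap 6st
  -> R1 @ bar 3 tick 0 v(0, 2): E3/E4 P8 -> D3/D4 P8 similar
  -> R2 @ bar 3 tick 0 v(1, 3): G3/B4 M3 -> F3/C4 P5 similar
  -> R3 @ bar 3 tick 0 v(2, 3): D4 above C4
  -> R4 @ bar 3 tick 0 v(0, 3): D3/C4 m7 untreated
  -> R7 @ bar 3 tick 0 v(3,): B4->C4 leap 11st
  -> R3 @ bar 3 tick 1 v(2, 3): D4 above C4
  -> R3 @ bar 3 tick 2 v(2, 3): D4 above C4
  -> R3 @ bar 3 tick 3 v(2, 3): D4 above C4
  -> R1 @ bar 4 tick 0 v(0, 2): D3/D4 P8 -> E3/E4 P8 similar
  -> R1 @ bar 4 tick 0 v(1, 3): F3/C4 P5 -> C4/G4 P5 similar
  -> R8 @ bar 4 tick 0 v(0, 2): penult P8 not 3rd/6th
  -> R1 @ bar 5 tick 0 v(1, 3): C4/G4 P5 -> F4/C5 P5 similar
  -> R2 @ bar 5 tick 0 v(0, 1): E3/C4 m6 -> F3/F4 P8 similar
  -> R2 @ bar 5 tick 0 v(0, 3): E3/G4 m3 -> F3/C5 P5 similar
  -> R6 @ bar 5 tick 3 v(0, 2): closes on M3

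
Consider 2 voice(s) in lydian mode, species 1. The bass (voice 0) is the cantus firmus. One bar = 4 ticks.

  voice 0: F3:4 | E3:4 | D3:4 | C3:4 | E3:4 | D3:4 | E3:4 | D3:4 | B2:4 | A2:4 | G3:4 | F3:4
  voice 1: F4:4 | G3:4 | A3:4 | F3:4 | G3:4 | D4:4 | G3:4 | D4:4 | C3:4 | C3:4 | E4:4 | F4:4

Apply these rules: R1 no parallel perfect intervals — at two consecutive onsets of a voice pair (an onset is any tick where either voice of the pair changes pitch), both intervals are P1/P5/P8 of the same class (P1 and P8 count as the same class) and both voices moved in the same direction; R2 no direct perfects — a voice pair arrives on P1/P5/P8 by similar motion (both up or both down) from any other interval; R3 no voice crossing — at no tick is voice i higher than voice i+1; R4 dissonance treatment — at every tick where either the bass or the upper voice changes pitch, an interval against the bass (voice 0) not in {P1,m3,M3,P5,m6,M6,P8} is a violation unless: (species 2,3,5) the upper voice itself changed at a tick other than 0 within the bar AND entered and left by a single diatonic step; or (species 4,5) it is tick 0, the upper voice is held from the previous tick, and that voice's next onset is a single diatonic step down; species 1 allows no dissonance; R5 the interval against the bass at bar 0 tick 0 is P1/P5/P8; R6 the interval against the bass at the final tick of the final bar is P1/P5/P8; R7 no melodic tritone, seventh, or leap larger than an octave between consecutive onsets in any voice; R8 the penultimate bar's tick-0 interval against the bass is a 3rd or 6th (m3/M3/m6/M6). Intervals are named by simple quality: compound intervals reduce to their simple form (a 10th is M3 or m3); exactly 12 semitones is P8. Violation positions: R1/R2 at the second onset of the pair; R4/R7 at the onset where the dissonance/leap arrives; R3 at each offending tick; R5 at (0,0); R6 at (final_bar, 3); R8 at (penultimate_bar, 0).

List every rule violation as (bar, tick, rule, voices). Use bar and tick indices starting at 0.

bar 0: v0=F3 v1=F4 downbeat P8
bar 1: v0=E3 v1=G3 downbeat m3
bar 2: v0=D3 v1=A3 downbeat P5
bar 3: v0=C3 v1=F3 downbeat P4
bar 4: v0=E3 v1=G3 downbeat m3
bar 5: v0=D3 v1=D4 downbeat P8
bar 6: v0=E3 v1=G3 downbeat m3
bar 7: v0=D3 v1=D4 downbeat P8
bar 8: v0=B2 v1=C3 downbeat m2
bar 9: v0=A2 v1=C3 downbeat m3
bar 10: v0=G3 v1=E4 downbeat M6
bar 11: v0=F3 v1=F4 downbeat P8
  -> R7 @ bar 1 tick 0 v(1,): F4->G3 leap 10st
  -> R4 @ bar 3 tick 0 v(0, 1): C3/F3 P4 untreated
  -> R4 @ bar 8 tick 0 v(0, 1): B2/C3 m2 untreated
  -> R7 @ bar 8 tick 0 v(1,): D4->C3 leap 14st
  -> R7 @ bar 10 tick 0 v(0,): A2->G3 leap 10st
  -> R7 @ bar 10 tick 0 v(1,): C3->E4 leap 16st

(1, 0, R7, (1,))
(3, 0, R4, (0, 1))
(8, 0, R4, (0, 1))
(8, 0, R7, (1,))
(10, 0, R7, (0,))
(10, 0, R7, (1,))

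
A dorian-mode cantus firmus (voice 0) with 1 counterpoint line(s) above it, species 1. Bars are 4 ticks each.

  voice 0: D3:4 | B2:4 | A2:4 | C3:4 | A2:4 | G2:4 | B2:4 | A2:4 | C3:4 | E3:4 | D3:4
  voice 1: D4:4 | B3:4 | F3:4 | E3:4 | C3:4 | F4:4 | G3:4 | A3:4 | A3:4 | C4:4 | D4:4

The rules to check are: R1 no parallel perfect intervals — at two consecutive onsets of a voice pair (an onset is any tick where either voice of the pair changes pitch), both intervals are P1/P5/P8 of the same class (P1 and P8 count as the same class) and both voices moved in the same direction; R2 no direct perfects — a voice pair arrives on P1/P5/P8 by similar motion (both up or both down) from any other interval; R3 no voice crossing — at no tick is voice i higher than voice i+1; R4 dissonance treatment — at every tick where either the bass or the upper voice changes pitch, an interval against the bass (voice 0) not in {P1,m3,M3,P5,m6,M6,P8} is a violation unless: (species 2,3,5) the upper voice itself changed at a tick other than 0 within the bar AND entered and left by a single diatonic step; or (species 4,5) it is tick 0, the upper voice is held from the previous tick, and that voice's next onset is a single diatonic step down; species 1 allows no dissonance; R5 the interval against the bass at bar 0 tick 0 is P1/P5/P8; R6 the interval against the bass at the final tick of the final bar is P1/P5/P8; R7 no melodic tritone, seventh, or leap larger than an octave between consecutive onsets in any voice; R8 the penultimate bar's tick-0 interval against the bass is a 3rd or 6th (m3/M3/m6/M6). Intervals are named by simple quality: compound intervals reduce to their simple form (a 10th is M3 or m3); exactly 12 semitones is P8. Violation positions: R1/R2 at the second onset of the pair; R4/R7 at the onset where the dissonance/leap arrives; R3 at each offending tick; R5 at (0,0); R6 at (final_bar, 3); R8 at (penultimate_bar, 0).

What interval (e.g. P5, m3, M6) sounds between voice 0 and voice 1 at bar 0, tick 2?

voice 0=D3 voice 1=D4 -> P8

P8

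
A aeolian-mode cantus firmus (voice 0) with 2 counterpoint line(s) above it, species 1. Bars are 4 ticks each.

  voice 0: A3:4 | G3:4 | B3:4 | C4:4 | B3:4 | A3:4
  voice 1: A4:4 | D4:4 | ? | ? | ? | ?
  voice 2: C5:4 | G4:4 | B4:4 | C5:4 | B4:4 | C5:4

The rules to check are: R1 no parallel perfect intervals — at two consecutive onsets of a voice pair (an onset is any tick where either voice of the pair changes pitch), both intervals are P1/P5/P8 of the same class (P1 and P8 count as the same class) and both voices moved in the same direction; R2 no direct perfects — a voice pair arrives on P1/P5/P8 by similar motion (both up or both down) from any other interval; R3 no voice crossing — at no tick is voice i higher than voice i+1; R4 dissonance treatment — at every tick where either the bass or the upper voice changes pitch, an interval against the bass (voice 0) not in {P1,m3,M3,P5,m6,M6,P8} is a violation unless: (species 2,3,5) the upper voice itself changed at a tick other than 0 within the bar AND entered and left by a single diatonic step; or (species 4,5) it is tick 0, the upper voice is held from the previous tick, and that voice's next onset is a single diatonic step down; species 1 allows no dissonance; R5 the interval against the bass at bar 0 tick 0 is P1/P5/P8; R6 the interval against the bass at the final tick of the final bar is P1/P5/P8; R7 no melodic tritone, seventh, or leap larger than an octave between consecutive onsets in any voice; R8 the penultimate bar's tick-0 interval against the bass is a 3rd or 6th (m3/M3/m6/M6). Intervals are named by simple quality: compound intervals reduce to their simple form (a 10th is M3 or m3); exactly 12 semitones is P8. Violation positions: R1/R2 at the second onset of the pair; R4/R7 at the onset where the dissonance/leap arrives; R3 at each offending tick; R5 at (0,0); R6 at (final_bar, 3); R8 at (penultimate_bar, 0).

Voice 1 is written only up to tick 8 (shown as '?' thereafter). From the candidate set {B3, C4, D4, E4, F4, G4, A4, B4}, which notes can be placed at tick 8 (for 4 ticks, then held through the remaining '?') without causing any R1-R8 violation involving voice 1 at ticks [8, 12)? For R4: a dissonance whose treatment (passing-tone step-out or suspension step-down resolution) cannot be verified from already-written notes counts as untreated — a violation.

B3: legal
C4: violates R4
D4: legal
E4: violates R2,R4
F4: violates R4
G4: legal
A4: violates R4
B4: violates R2

{B3, D4, G4}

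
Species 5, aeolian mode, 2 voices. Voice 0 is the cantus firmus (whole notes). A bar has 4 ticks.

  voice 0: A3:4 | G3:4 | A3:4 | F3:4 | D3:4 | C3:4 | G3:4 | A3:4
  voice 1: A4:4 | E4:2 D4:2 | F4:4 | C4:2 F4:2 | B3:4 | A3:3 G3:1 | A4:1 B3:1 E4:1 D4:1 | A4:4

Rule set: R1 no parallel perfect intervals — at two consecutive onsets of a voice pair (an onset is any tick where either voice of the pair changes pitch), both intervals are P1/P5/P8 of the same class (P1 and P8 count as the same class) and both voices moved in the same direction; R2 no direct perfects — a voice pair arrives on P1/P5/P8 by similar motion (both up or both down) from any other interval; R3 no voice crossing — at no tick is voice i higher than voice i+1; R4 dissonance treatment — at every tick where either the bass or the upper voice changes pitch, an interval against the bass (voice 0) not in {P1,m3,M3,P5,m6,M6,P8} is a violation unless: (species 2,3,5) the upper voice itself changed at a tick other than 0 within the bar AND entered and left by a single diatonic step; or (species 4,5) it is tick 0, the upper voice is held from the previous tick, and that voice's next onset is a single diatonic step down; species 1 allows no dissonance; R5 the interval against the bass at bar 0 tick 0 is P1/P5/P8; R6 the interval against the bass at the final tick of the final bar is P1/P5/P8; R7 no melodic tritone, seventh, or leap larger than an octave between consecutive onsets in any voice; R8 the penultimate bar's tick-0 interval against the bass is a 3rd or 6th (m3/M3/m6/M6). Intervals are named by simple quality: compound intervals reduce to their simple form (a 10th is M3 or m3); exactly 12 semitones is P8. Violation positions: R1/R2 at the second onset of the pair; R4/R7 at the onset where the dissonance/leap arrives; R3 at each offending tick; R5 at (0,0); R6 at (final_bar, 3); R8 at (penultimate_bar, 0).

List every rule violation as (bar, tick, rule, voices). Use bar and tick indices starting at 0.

(3, 0, R2, (0, 1))
(4, 0, R7, (1,))
(6, 0, R4, (0, 1))
(6, 0, R7, (1,))
(6, 0, R8, (0, 1))
(6, 1, R7, (1,))
(7, 0, R2, (0, 1))

bar 0: v0=A3 v1=A4 downbeat P8
bar 1: v0=G3 v1=E4 downbeat M6
bar 2: v0=A3 v1=F4 downbeat m6
bar 3: v0=F3 v1=C4 downbeat P5
bar 4: v0=D3 v1=B3 downbeat M6
bar 5: v0=C3 v1=A3 downbeat M6
bar 6: v0=G3 v1=A4 downbeat M2
bar 7: v0=A3 v1=A4 downbeat P8
  -> R2 @ bar 3 tick 0 v(0, 1): A3/F4 m6 -> F3/C4 P5 similar
  -> R7 @ bar 4 tick 0 v(1,): F4->B3 leap 6st
  -> R4 @ bar 6 tick 0 v(0, 1): G3/A4 M2 untreated
  -> R7 @ bar 6 tick 0 v(1,): G3->A4 leap 14st
  -> R8 @ bar 6 tick 0 v(0, 1): penult M2 not 3rd/6th
  -> R7 @ bar 6 tick 1 v(1,): A4->B3 leap 10st
  -> R2 @ bar 7 tick 0 v(0, 1): G3/D4 P5 -> A3/A4 P8 similar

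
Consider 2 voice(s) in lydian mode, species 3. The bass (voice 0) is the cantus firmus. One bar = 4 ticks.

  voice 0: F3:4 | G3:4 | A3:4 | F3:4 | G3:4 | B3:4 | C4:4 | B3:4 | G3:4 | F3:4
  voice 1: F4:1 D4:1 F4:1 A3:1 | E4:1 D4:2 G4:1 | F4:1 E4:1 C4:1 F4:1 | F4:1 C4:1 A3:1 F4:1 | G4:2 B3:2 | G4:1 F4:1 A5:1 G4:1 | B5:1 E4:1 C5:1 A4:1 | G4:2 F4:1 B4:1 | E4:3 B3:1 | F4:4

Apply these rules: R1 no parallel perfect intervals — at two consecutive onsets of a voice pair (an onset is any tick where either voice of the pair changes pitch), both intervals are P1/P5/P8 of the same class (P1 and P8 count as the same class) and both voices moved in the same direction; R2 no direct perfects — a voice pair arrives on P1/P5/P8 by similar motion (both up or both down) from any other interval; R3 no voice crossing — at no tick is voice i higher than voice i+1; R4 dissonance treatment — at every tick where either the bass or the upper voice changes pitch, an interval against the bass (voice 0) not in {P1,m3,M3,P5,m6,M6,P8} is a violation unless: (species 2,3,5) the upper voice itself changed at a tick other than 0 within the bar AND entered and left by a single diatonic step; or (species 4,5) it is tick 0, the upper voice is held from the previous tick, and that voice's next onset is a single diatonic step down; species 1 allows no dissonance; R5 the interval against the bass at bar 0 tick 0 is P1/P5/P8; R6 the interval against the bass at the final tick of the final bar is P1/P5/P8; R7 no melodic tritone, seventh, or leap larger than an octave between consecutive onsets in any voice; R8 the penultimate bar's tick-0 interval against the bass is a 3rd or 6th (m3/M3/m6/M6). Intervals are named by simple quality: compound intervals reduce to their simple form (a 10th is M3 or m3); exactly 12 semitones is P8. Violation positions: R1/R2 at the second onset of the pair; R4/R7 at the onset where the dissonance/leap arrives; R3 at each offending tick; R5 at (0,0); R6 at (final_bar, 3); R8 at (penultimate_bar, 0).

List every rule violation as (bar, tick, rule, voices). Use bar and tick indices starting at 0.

(4, 0, R1, (0, 1))
(5, 1, R4, (0, 1))
(5, 2, R4, (0, 1))
(5, 2, R7, (1,))
(5, 3, R7, (1,))
(6, 0, R4, (0, 1))
(6, 0, R7, (1,))
(6, 1, R7, (1,))
(7, 2, R4, (0, 1))
(7, 3, R7, (1,))
(9, 0, R7, (1,))

bar 0: v0=F3 v1=F4 downbeat P8
bar 1: v0=G3 v1=E4 downbeat M6
bar 2: v0=A3 v1=F4 downbeat m6
bar 3: v0=F3 v1=F4 downbeat P8
bar 4: v0=G3 v1=G4 downbeat P8
bar 5: v0=B3 v1=G4 downbeat m6
bar 6: v0=C4 v1=B5 downbeat M7
bar 7: v0=B3 v1=G4 downbeat m6
bar 8: v0=G3 v1=E4 downbeat M6
bar 9: v0=F3 v1=F4 downbeat P8
  -> R1 @ bar 4 tick 0 v(0, 1): F3/F4 P8 -> G3/G4 P8 similar
  -> R4 @ bar 5 tick 1 v(0, 1): B3/F4 TT untreated
  -> R4 @ bar 5 tick 2 v(0, 1): B3/A5 m7 untreated
  -> R7 @ bar 5 tick 2 v(1,): F4->A5 leap 16st
  -> R7 @ bar 5 tick 3 v(1,): A5->G4 leap 14st
  -> R4 @ bar 6 tick 0 v(0, 1): C4/B5 M7 untreated
  -> R7 @ bar 6 tick 0 v(1,): G4->B5 leap 16st
  -> R7 @ bar 6 tick 1 v(1,): B5->E4 leap 19st
  -> R4 @ bar 7 tick 2 v(0, 1): B3/F4 TT untreated
  -> R7 @ bar 7 tick 3 v(1,): F4->B4 leap 6st
  -> R7 @ bar 9 tick 0 v(1,): B3->F4 leap 6st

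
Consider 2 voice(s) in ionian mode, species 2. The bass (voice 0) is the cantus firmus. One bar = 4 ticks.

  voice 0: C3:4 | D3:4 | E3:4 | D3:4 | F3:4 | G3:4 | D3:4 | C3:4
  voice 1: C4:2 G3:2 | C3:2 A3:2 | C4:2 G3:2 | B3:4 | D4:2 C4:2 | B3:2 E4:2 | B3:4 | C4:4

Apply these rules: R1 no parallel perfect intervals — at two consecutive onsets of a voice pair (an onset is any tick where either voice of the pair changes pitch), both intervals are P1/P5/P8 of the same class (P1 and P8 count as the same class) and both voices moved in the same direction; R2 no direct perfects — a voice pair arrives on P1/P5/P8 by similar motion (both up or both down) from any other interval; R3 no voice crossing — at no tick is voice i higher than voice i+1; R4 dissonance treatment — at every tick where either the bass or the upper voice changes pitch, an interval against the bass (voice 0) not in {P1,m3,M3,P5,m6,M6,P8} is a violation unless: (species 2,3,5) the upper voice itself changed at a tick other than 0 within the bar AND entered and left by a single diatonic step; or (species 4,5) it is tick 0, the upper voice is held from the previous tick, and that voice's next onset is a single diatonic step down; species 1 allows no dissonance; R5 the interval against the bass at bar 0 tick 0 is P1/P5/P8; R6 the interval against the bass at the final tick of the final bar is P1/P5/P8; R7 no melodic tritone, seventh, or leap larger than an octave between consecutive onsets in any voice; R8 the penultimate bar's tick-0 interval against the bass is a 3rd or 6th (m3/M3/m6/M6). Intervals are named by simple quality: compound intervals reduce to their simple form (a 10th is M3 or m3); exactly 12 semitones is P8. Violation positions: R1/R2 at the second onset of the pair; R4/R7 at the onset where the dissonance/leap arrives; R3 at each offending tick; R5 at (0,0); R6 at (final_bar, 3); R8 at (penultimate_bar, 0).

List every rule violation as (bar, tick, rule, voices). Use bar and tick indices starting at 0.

bar 0: v0=C3 v1=C4 downbeat P8
bar 1: v0=D3 v1=C3 downbeat M2
bar 2: v0=E3 v1=C4 downbeat m6
bar 3: v0=D3 v1=B3 downbeat M6
bar 4: v0=F3 v1=D4 downbeat M6
bar 5: v0=G3 v1=B3 downbeat M3
bar 6: v0=D3 v1=B3 downbeat M6
bar 7: v0=C3 v1=C4 downbeat P8
  -> R3 @ bar 1 tick 0 v(0, 1): D3 above C3
  -> R4 @ bar 1 tick 0 v(0, 1): D3/C3 M2 untreated
  -> R3 @ bar 1 tick 1 v(0, 1): D3 above C3

(1, 0, R3, (0, 1))
(1, 0, R4, (0, 1))
(1, 1, R3, (0, 1))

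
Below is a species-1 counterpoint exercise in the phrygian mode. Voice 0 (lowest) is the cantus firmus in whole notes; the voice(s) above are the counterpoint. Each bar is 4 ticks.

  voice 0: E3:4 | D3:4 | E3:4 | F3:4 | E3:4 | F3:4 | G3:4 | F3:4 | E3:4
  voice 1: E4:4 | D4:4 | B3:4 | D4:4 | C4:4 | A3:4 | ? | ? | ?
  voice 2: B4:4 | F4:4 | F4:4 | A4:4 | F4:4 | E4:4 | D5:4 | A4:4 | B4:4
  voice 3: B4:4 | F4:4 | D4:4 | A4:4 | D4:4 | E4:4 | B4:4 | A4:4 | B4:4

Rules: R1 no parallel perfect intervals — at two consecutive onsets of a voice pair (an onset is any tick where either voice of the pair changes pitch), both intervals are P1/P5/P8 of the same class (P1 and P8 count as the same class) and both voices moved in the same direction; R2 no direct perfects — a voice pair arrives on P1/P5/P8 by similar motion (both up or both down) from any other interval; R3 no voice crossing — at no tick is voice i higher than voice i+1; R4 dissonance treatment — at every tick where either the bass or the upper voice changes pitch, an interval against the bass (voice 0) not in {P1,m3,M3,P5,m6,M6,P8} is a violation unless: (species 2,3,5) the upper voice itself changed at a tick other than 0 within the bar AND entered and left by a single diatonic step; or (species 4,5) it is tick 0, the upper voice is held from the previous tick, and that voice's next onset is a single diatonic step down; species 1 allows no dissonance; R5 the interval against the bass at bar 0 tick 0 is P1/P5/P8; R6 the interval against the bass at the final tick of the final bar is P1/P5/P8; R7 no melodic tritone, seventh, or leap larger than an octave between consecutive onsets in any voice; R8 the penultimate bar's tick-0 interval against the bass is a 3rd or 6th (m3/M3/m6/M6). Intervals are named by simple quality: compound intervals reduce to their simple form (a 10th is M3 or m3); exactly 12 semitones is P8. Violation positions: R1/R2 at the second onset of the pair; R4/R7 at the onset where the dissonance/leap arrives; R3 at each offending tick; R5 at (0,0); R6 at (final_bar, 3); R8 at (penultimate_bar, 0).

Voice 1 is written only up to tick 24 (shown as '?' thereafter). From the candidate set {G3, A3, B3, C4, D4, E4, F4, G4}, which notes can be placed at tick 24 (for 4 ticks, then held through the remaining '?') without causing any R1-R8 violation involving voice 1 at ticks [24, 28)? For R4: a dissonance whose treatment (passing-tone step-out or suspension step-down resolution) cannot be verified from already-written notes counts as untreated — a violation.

{G3}

G3: legal
A3: violates R4
B3: violates R2
C4: violates R4
D4: violates R2
E4: violates R1
F4: violates R4
G4: violates R1,R2,R7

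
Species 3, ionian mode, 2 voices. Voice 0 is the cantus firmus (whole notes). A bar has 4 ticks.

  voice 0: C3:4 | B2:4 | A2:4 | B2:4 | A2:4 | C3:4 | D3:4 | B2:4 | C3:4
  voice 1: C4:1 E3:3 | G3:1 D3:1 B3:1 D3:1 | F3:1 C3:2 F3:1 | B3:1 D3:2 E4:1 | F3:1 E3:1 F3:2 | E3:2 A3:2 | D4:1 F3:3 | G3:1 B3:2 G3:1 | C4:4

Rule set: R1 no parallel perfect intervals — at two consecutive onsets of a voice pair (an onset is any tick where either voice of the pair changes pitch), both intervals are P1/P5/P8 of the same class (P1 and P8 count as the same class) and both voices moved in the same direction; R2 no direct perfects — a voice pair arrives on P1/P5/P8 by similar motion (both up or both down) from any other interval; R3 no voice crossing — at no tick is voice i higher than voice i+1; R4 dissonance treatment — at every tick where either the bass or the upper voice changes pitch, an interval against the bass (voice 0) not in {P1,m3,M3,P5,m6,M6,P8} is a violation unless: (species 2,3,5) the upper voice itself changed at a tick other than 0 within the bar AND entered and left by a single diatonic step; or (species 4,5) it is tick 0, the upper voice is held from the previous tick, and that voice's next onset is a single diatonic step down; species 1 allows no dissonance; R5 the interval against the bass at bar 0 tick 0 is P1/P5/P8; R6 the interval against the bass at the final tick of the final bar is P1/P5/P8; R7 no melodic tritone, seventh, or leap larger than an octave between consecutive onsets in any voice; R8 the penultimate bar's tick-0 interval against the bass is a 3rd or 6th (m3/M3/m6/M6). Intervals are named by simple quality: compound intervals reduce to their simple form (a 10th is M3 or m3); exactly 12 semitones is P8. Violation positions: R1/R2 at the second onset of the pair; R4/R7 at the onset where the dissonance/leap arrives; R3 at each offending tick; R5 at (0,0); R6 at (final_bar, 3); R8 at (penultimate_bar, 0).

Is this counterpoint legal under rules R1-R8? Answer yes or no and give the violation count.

No (7 violations)

bar 0: v0=C3 v1=C4 (P8)
bar 1: v0=B2 v1=G3 (m6)
bar 2: v0=A2 v1=F3 (m6)
bar 3: v0=B2 v1=B3 (P8)
bar 4: v0=A2 v1=F3 (m6)
bar 5: v0=C3 v1=E3 (M3)
bar 6: v0=D3 v1=D4 (P8)
bar 7: v0=B2 v1=G3 (m6)
bar 8: v0=C3 v1=C4 (P8)
  R2 @ bar3.0: A2/F3 m6 -> B2/B3 P8 similar
  R7 @ bar3.0: F3->B3 leap 6st
  R4 @ bar3.3: B2/E4 P4 untreated
  R7 @ bar3.3: D3->E4 leap 14st
  R7 @ bar4.0: E4->F3 leap 11st
  R2 @ bar6.0: C3/A3 M6 -> D3/D4 P8 similar
  R2 @ bar8.0: B2/G3 m6 -> C3/C4 P8 similar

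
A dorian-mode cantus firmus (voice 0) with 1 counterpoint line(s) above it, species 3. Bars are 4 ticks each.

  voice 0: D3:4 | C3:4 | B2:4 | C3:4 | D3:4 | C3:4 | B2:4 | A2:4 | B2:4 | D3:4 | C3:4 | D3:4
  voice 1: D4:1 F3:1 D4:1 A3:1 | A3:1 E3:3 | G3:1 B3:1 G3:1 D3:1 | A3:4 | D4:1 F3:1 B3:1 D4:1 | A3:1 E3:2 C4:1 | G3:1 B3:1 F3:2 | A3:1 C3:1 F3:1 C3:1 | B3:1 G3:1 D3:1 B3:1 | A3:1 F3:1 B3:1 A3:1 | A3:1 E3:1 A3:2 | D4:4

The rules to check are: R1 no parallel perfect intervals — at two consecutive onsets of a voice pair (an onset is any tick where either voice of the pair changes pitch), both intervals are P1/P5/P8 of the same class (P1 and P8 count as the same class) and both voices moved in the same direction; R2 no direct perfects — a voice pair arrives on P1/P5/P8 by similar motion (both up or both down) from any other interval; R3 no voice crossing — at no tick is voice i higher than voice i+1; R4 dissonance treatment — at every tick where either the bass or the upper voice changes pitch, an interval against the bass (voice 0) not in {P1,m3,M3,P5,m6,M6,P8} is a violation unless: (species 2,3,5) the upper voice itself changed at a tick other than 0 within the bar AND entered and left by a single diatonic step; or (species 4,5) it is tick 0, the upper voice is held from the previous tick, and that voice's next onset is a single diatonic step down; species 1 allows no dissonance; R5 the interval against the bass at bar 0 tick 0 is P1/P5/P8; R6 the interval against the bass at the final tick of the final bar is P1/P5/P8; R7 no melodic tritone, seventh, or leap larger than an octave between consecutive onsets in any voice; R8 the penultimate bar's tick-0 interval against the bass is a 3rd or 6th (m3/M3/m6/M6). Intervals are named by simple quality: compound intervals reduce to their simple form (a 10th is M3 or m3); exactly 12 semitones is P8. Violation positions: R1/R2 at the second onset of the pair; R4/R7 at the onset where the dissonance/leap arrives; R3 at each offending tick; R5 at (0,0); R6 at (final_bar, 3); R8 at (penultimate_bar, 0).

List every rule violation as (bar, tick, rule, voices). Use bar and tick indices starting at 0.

(4, 0, R2, (0, 1))
(4, 2, R7, (1,))
(6, 2, R4, (0, 1))
(6, 2, R7, (1,))
(8, 0, R2, (0, 1))
(8, 0, R7, (1,))
(9, 2, R7, (1,))
(11, 0, R2, (0, 1))

bar 0: v0=D3 v1=D4 downbeat P8
bar 1: v0=C3 v1=A3 downbeat M6
bar 2: v0=B2 v1=G3 downbeat m6
bar 3: v0=C3 v1=A3 downbeat M6
bar 4: v0=D3 v1=D4 downbeat P8
bar 5: v0=C3 v1=A3 downbeat M6
bar 6: v0=B2 v1=G3 downbeat m6
bar 7: v0=A2 v1=A3 downbeat P8
bar 8: v0=B2 v1=B3 downbeat P8
bar 9: v0=D3 v1=A3 downbeat P5
bar 10: v0=C3 v1=A3 downbeat M6
bar 11: v0=D3 v1=D4 downbeat P8
  -> R2 @ bar 4 tick 0 v(0, 1): C3/A3 M6 -> D3/D4 P8 similar
  -> R7 @ bar 4 tick 2 v(1,): F3->B3 leap 6st
  -> R4 @ bar 6 tick 2 v(0, 1): B2/F3 TT untreated
  -> R7 @ bar 6 tick 2 v(1,): B3->F3 leap 6st
  -> R2 @ bar 8 tick 0 v(0, 1): A2/C3 m3 -> B2/B3 P8 similar
  -> R7 @ bar 8 tick 0 v(1,): C3->B3 leap 11st
  -> R7 @ bar 9 tick 2 v(1,): F3->B3 leap 6st
  -> R2 @ bar 11 tick 0 v(0, 1): C3/A3 M6 -> D3/D4 P8 similar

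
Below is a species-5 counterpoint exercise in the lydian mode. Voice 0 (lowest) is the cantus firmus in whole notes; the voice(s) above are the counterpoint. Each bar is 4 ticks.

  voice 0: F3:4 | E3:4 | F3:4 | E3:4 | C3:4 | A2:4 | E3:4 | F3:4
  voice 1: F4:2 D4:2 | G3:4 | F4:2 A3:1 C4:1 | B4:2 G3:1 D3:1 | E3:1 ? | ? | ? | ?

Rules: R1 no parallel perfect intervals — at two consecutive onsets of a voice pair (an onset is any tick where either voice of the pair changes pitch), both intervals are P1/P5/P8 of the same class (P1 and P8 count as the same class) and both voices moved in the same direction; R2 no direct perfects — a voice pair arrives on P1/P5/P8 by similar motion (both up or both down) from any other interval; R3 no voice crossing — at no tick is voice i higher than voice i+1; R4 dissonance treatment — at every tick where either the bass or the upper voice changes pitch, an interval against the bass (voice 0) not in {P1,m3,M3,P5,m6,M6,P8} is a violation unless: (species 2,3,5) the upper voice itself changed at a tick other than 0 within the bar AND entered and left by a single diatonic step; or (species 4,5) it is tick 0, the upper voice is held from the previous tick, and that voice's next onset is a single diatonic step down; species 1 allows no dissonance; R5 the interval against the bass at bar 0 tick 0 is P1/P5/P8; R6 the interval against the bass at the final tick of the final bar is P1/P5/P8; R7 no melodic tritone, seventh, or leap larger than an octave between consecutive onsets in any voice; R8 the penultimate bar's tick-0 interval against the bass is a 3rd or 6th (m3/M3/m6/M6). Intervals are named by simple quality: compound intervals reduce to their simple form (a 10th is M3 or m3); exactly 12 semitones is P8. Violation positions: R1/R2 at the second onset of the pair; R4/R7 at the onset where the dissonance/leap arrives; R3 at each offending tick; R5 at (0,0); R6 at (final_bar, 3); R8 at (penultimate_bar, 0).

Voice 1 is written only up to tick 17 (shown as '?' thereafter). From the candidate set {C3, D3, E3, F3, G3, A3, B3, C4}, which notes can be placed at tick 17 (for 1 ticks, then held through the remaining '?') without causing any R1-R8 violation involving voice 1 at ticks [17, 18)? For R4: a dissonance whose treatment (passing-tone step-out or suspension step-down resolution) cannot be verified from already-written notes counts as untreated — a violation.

C3: legal
D3: violates R4
E3: legal
F3: violates R4
G3: legal
A3: legal
B3: violates R4
C4: legal

{A3, C3, C4, E3, G3}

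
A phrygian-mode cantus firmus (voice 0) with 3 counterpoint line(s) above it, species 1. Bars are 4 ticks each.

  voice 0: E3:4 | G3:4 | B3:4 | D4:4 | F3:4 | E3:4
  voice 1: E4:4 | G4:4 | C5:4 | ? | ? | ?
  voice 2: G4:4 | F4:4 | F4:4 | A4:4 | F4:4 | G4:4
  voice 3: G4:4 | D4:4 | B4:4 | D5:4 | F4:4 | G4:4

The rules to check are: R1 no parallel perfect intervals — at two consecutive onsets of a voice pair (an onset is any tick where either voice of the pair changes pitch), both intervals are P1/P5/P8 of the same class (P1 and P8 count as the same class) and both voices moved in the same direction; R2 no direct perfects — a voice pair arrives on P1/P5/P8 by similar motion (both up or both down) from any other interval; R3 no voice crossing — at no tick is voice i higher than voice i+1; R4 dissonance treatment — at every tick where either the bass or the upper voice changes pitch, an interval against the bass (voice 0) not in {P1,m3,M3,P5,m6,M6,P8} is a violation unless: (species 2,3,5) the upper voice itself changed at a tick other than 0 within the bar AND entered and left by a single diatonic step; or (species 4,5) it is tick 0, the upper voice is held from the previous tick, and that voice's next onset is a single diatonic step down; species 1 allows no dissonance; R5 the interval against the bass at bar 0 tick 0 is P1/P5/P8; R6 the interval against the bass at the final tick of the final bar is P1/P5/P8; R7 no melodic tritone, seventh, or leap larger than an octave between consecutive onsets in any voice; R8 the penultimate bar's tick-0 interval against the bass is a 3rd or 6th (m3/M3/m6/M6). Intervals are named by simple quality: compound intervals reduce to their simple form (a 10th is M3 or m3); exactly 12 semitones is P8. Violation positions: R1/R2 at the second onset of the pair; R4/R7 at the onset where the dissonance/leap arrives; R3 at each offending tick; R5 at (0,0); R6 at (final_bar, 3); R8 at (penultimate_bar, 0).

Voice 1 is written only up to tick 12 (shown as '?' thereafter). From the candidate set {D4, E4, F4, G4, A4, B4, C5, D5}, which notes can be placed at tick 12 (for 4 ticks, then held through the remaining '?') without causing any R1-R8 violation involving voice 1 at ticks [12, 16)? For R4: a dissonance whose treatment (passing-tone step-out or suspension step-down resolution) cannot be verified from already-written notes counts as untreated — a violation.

D4: violates R7
E4: violates R4
F4: legal
G4: violates R4
A4: legal
B4: violates R3
C5: violates R3,R4
D5: violates R2,R3

{A4, F4}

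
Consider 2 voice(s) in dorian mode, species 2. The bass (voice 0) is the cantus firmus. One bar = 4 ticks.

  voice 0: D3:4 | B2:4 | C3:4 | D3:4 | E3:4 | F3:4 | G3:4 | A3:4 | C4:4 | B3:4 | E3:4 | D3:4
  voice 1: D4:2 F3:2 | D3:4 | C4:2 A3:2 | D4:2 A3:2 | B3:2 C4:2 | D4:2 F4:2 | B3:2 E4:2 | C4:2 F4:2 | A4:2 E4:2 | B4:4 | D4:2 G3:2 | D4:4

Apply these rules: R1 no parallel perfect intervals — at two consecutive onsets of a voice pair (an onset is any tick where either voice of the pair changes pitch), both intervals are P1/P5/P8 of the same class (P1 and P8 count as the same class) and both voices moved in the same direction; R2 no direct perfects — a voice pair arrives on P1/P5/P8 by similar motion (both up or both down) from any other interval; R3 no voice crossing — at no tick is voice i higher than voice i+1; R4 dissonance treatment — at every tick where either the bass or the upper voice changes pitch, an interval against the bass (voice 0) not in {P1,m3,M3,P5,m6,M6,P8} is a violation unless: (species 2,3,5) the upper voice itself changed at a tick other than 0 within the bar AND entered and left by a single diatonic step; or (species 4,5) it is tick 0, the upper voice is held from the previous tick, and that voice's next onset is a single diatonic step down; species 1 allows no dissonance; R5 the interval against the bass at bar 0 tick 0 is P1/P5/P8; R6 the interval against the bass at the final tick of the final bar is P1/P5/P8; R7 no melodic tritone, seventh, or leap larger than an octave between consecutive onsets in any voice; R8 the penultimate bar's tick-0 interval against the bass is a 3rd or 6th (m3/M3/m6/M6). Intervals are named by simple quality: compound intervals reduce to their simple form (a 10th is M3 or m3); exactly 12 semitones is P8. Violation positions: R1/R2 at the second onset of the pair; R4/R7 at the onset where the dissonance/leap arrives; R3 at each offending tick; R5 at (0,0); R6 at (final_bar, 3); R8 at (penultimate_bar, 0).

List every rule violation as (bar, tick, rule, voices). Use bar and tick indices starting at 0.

bar 0: v0=D3 v1=D4 downbeat P8
bar 1: v0=B2 v1=D3 downbeat m3
bar 2: v0=C3 v1=C4 downbeat P8
bar 3: v0=D3 v1=D4 downbeat P8
bar 4: v0=E3 v1=B3 downbeat P5
bar 5: v0=F3 v1=D4 downbeat M6
bar 6: v0=G3 v1=B3 downbeat M3
bar 7: v0=A3 v1=C4 downbeat m3
bar 8: v0=C4 v1=A4 downbeat M6
bar 9: v0=B3 v1=B4 downbeat P8
bar 10: v0=E3 v1=D4 downbeat m7
bar 11: v0=D3 v1=D4 downbeat P8
  -> R2 @ bar 2 tick 0 v(0, 1): B2/D3 m3 -> C3/C4 P8 similar
  -> R7 @ bar 2 tick 0 v(1,): D3->C4 leap 10st
  -> R2 @ bar 3 tick 0 v(0, 1): C3/A3 M6 -> D3/D4 P8 similar
  -> R1 @ bar 4 tick 0 v(0, 1): D3/A3 P5 -> E3/B3 P5 similar
  -> R7 @ bar 6 tick 0 v(1,): F4->B3 leap 6st
  -> R4 @ bar 10 tick 0 v(0, 1): E3/D4 m7 untreated
  -> R8 @ bar 10 tick 0 v(0, 1): penult m7 not 3rd/6th

(2, 0, R2, (0, 1))
(2, 0, R7, (1,))
(3, 0, R2, (0, 1))
(4, 0, R1, (0, 1))
(6, 0, R7, (1,))
(10, 0, R4, (0, 1))
(10, 0, R8, (0, 1))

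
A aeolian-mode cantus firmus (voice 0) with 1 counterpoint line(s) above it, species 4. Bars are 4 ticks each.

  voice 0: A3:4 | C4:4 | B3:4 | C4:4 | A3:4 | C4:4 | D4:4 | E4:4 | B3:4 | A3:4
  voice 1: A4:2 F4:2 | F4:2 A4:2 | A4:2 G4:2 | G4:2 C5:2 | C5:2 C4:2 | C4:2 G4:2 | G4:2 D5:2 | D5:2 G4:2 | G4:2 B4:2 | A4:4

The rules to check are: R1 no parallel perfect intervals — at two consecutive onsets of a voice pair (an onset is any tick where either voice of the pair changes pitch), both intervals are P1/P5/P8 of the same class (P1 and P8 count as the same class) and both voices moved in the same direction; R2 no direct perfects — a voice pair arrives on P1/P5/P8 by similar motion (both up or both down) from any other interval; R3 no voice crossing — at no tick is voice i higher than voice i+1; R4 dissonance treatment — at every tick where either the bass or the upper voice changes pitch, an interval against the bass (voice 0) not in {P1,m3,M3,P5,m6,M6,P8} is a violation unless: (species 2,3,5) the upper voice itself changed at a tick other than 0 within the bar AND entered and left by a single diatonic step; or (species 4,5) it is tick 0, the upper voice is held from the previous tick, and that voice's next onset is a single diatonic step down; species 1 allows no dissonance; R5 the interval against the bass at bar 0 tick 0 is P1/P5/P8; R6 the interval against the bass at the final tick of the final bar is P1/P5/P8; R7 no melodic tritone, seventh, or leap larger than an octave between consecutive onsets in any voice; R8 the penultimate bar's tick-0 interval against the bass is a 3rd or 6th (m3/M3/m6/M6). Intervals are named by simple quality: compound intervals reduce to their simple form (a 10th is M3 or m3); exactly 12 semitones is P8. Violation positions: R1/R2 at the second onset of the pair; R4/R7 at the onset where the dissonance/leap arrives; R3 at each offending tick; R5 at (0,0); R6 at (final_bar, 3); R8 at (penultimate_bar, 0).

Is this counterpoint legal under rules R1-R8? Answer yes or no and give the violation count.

No (4 violations)

bar 0: v0=A3 v1=A4 (P8)
bar 1: v0=C4 v1=F4 (P4)
bar 2: v0=B3 v1=A4 (m7)
bar 3: v0=C4 v1=G4 (P5)
bar 4: v0=A3 v1=C5 (m3)
bar 5: v0=C4 v1=C4 (P1)
bar 6: v0=D4 v1=G4 (P4)
bar 7: v0=E4 v1=D5 (m7)
bar 8: v0=B3 v1=G4 (m6)
bar 9: v0=A3 v1=A4 (P8)
  R4 @ bar1.0: C4/F4 P4 untreated
  R4 @ bar6.0: D4/G4 P4 untreated
  R4 @ bar7.0: E4/D5 m7 untreated
  R1 @ bar9.0: B3/B4 P8 -> A3/A4 P8 similar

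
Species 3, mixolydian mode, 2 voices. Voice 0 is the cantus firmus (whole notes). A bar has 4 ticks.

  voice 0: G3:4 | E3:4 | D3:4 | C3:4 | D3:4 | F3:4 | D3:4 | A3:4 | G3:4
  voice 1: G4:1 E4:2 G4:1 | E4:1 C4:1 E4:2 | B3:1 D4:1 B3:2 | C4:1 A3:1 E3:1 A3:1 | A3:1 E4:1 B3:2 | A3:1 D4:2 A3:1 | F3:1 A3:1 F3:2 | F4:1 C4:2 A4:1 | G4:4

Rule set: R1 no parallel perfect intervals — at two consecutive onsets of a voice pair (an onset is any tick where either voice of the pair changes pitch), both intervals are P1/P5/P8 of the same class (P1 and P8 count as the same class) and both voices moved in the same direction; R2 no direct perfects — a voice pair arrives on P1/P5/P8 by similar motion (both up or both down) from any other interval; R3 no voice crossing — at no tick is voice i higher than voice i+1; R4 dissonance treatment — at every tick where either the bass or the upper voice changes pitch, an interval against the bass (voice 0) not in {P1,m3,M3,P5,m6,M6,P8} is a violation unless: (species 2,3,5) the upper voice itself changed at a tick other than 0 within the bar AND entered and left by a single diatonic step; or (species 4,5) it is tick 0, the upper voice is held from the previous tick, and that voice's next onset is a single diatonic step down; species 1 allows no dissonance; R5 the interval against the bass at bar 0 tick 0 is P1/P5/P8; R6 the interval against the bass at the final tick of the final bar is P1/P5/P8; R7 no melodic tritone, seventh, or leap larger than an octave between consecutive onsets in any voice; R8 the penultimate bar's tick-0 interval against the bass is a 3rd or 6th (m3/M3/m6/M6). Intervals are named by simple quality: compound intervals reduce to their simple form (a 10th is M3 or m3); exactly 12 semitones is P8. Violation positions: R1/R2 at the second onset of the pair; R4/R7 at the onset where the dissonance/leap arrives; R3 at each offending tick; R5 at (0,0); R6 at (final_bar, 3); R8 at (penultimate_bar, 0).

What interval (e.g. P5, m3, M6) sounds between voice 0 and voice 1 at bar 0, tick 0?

voice 0=G3 voice 1=G4 -> P8

P8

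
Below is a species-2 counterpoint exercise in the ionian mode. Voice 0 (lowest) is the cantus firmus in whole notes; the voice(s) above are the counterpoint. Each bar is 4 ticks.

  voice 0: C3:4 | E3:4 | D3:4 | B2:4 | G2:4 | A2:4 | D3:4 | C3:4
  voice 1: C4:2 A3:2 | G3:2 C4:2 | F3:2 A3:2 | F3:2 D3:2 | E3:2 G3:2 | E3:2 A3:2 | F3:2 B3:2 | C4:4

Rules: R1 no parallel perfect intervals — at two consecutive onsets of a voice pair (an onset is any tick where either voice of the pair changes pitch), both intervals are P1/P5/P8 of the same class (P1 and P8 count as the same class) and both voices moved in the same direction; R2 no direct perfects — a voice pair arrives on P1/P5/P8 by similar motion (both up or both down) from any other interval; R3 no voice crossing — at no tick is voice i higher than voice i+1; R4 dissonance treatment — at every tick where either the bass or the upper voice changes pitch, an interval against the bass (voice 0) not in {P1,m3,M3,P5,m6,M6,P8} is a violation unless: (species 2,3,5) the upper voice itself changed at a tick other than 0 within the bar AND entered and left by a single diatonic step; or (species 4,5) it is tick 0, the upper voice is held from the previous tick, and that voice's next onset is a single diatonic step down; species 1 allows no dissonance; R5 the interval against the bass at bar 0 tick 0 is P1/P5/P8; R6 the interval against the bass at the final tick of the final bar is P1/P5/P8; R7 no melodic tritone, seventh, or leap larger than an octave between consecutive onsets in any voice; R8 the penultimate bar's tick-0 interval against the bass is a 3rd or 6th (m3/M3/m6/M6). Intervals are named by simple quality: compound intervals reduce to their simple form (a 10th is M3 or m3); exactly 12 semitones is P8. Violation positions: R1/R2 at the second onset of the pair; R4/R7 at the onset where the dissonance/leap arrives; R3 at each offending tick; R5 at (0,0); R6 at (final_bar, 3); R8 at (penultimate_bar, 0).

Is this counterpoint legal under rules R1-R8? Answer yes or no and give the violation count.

bar 0: v0=C3 v1=C4 (P8)
bar 1: v0=E3 v1=G3 (m3)
bar 2: v0=D3 v1=F3 (m3)
bar 3: v0=B2 v1=F3 (TT)
bar 4: v0=G2 v1=E3 (M6)
bar 5: v0=A2 v1=E3 (P5)
bar 6: v0=D3 v1=F3 (m3)
bar 7: v0=C3 v1=C4 (P8)
  R4 @ bar3.0: B2/F3 TT untreated
  R7 @ bar6.2: F3->B3 leap 6st

No (2 violations)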